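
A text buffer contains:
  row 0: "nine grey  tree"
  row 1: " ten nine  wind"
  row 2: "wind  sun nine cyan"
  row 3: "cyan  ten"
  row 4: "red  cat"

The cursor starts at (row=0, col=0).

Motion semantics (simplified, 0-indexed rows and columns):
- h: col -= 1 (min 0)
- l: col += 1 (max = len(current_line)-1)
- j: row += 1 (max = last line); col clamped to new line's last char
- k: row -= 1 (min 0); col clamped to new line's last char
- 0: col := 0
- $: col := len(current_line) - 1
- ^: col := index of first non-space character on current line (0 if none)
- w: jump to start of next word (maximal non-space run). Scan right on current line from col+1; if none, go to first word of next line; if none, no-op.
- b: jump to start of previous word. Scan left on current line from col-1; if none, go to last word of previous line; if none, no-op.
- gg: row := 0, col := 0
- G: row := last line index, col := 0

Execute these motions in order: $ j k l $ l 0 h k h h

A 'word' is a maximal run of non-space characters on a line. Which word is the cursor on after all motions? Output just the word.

Answer: nine

Derivation:
After 1 ($): row=0 col=14 char='e'
After 2 (j): row=1 col=14 char='d'
After 3 (k): row=0 col=14 char='e'
After 4 (l): row=0 col=14 char='e'
After 5 ($): row=0 col=14 char='e'
After 6 (l): row=0 col=14 char='e'
After 7 (0): row=0 col=0 char='n'
After 8 (h): row=0 col=0 char='n'
After 9 (k): row=0 col=0 char='n'
After 10 (h): row=0 col=0 char='n'
After 11 (h): row=0 col=0 char='n'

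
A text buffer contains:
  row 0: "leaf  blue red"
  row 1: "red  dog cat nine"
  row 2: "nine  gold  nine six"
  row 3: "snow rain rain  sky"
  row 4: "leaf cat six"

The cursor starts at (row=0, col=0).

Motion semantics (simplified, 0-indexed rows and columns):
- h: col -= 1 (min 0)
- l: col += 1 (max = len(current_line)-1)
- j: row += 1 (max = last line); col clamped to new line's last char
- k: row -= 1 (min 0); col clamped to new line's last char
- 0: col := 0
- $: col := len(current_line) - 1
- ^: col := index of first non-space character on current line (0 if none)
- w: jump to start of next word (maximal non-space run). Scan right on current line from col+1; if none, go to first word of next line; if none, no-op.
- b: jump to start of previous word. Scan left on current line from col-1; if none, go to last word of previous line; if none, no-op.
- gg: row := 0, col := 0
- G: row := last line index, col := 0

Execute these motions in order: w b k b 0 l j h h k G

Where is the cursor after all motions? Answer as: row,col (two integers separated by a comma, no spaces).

After 1 (w): row=0 col=6 char='b'
After 2 (b): row=0 col=0 char='l'
After 3 (k): row=0 col=0 char='l'
After 4 (b): row=0 col=0 char='l'
After 5 (0): row=0 col=0 char='l'
After 6 (l): row=0 col=1 char='e'
After 7 (j): row=1 col=1 char='e'
After 8 (h): row=1 col=0 char='r'
After 9 (h): row=1 col=0 char='r'
After 10 (k): row=0 col=0 char='l'
After 11 (G): row=4 col=0 char='l'

Answer: 4,0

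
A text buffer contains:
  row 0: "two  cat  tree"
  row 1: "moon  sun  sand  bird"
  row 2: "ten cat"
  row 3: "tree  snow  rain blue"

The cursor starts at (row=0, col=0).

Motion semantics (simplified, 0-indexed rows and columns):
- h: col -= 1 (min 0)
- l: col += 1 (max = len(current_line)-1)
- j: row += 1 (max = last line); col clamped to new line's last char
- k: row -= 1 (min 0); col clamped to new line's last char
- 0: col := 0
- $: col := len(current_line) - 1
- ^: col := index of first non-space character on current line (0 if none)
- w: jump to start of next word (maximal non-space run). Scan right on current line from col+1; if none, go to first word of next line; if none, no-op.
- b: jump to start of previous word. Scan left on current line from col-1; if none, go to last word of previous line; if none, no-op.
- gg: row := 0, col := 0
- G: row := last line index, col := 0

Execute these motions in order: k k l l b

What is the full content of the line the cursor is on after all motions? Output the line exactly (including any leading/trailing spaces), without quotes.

After 1 (k): row=0 col=0 char='t'
After 2 (k): row=0 col=0 char='t'
After 3 (l): row=0 col=1 char='w'
After 4 (l): row=0 col=2 char='o'
After 5 (b): row=0 col=0 char='t'

Answer: two  cat  tree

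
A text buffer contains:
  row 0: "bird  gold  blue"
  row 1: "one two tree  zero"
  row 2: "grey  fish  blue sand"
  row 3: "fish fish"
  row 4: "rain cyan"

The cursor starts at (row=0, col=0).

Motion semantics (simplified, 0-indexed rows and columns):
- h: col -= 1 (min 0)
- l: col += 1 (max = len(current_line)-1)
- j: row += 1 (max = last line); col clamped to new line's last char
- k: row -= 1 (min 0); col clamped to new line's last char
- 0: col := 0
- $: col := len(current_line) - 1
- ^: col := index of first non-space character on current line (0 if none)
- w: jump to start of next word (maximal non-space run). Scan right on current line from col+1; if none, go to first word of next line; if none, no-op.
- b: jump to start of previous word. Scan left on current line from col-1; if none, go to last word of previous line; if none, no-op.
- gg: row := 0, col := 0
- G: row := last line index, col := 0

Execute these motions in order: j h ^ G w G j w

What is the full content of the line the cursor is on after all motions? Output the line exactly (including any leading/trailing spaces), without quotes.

After 1 (j): row=1 col=0 char='o'
After 2 (h): row=1 col=0 char='o'
After 3 (^): row=1 col=0 char='o'
After 4 (G): row=4 col=0 char='r'
After 5 (w): row=4 col=5 char='c'
After 6 (G): row=4 col=0 char='r'
After 7 (j): row=4 col=0 char='r'
After 8 (w): row=4 col=5 char='c'

Answer: rain cyan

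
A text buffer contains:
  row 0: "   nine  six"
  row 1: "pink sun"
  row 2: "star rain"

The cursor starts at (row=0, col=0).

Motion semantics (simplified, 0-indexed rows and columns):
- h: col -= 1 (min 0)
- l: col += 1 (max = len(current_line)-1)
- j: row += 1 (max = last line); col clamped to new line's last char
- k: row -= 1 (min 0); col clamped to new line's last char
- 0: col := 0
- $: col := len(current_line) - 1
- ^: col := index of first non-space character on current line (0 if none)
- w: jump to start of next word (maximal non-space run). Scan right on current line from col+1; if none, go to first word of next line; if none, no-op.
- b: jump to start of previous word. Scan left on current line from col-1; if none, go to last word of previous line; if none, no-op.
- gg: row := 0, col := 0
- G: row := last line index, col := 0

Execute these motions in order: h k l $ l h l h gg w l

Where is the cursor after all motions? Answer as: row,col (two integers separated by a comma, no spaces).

Answer: 0,4

Derivation:
After 1 (h): row=0 col=0 char='_'
After 2 (k): row=0 col=0 char='_'
After 3 (l): row=0 col=1 char='_'
After 4 ($): row=0 col=11 char='x'
After 5 (l): row=0 col=11 char='x'
After 6 (h): row=0 col=10 char='i'
After 7 (l): row=0 col=11 char='x'
After 8 (h): row=0 col=10 char='i'
After 9 (gg): row=0 col=0 char='_'
After 10 (w): row=0 col=3 char='n'
After 11 (l): row=0 col=4 char='i'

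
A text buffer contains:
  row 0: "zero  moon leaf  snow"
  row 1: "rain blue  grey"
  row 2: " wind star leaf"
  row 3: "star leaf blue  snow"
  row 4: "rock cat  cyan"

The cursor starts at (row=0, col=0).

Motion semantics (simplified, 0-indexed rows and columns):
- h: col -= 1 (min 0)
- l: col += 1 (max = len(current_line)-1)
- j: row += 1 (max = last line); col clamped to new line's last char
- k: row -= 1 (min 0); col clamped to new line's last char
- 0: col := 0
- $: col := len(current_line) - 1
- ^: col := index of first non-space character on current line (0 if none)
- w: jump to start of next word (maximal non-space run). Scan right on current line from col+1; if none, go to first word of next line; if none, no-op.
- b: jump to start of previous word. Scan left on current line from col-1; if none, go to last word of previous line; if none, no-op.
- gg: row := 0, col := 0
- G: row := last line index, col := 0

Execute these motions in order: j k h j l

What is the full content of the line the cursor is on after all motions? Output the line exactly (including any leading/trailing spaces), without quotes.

Answer: rain blue  grey

Derivation:
After 1 (j): row=1 col=0 char='r'
After 2 (k): row=0 col=0 char='z'
After 3 (h): row=0 col=0 char='z'
After 4 (j): row=1 col=0 char='r'
After 5 (l): row=1 col=1 char='a'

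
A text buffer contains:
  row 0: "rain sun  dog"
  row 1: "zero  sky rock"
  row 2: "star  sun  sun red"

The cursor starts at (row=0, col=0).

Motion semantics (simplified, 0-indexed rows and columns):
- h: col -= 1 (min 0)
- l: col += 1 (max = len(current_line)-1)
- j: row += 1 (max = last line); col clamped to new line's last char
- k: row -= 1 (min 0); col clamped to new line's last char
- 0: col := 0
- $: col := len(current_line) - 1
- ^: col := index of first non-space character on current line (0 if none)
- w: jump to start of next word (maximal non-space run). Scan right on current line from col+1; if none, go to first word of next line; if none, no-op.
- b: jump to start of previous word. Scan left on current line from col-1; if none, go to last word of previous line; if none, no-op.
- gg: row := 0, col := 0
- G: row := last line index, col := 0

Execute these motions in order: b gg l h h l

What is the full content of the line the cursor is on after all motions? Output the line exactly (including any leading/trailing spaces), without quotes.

Answer: rain sun  dog

Derivation:
After 1 (b): row=0 col=0 char='r'
After 2 (gg): row=0 col=0 char='r'
After 3 (l): row=0 col=1 char='a'
After 4 (h): row=0 col=0 char='r'
After 5 (h): row=0 col=0 char='r'
After 6 (l): row=0 col=1 char='a'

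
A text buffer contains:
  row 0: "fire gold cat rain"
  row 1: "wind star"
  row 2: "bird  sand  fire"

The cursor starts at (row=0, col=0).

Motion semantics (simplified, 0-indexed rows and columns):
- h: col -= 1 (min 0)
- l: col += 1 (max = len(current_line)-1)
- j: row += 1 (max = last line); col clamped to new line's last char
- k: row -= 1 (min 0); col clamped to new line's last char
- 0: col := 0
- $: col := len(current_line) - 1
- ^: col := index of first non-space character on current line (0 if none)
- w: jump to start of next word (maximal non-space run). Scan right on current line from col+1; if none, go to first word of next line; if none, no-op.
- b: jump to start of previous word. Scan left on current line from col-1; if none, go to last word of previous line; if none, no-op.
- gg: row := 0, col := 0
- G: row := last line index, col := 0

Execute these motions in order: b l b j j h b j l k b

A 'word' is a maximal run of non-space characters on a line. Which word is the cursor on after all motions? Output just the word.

After 1 (b): row=0 col=0 char='f'
After 2 (l): row=0 col=1 char='i'
After 3 (b): row=0 col=0 char='f'
After 4 (j): row=1 col=0 char='w'
After 5 (j): row=2 col=0 char='b'
After 6 (h): row=2 col=0 char='b'
After 7 (b): row=1 col=5 char='s'
After 8 (j): row=2 col=5 char='_'
After 9 (l): row=2 col=6 char='s'
After 10 (k): row=1 col=6 char='t'
After 11 (b): row=1 col=5 char='s'

Answer: star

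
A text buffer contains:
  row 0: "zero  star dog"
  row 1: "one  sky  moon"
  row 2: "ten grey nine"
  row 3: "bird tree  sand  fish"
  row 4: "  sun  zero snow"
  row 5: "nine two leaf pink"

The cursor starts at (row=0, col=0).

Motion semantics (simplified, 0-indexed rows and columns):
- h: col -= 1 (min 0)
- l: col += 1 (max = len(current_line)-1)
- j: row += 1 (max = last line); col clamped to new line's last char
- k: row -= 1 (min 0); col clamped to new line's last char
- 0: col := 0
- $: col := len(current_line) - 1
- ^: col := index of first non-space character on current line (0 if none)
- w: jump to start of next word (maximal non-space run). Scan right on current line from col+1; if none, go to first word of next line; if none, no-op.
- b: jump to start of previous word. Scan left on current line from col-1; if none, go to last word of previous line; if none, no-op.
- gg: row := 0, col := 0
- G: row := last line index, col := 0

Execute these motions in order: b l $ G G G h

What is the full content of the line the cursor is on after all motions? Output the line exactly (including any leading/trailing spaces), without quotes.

Answer: nine two leaf pink

Derivation:
After 1 (b): row=0 col=0 char='z'
After 2 (l): row=0 col=1 char='e'
After 3 ($): row=0 col=13 char='g'
After 4 (G): row=5 col=0 char='n'
After 5 (G): row=5 col=0 char='n'
After 6 (G): row=5 col=0 char='n'
After 7 (h): row=5 col=0 char='n'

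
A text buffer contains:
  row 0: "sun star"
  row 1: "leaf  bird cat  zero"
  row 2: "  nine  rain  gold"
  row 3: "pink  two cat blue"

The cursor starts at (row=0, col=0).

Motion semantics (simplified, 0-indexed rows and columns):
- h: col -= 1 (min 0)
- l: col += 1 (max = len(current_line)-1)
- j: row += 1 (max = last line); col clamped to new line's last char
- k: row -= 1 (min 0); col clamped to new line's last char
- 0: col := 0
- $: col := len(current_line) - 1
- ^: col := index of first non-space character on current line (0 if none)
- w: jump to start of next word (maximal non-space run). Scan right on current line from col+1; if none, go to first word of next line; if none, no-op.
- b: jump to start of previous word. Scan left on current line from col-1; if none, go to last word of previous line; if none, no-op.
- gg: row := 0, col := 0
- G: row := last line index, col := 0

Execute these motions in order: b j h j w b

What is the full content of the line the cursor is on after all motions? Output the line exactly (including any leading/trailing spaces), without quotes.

Answer: leaf  bird cat  zero

Derivation:
After 1 (b): row=0 col=0 char='s'
After 2 (j): row=1 col=0 char='l'
After 3 (h): row=1 col=0 char='l'
After 4 (j): row=2 col=0 char='_'
After 5 (w): row=2 col=2 char='n'
After 6 (b): row=1 col=16 char='z'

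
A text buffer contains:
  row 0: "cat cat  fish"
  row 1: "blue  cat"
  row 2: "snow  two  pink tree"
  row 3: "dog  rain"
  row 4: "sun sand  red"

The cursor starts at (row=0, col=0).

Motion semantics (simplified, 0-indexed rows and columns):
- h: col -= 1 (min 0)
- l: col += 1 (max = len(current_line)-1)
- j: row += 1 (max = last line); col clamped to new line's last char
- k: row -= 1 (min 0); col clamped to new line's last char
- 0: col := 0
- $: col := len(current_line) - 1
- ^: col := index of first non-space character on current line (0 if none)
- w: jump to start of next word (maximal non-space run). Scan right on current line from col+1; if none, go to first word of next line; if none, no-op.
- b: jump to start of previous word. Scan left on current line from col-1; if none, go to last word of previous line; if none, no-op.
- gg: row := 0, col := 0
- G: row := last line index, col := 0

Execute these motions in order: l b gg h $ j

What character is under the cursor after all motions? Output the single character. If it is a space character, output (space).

Answer: t

Derivation:
After 1 (l): row=0 col=1 char='a'
After 2 (b): row=0 col=0 char='c'
After 3 (gg): row=0 col=0 char='c'
After 4 (h): row=0 col=0 char='c'
After 5 ($): row=0 col=12 char='h'
After 6 (j): row=1 col=8 char='t'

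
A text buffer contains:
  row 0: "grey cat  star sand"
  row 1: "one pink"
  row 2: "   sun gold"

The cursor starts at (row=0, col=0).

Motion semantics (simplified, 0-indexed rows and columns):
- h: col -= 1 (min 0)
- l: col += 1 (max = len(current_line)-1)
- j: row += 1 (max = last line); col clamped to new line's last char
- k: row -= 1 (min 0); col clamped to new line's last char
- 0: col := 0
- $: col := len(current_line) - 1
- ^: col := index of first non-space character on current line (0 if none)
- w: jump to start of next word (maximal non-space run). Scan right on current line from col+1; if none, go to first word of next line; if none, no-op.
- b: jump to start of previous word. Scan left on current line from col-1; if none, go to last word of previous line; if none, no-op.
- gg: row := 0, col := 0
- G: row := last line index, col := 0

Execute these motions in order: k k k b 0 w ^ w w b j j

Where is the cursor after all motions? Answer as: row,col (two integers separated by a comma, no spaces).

After 1 (k): row=0 col=0 char='g'
After 2 (k): row=0 col=0 char='g'
After 3 (k): row=0 col=0 char='g'
After 4 (b): row=0 col=0 char='g'
After 5 (0): row=0 col=0 char='g'
After 6 (w): row=0 col=5 char='c'
After 7 (^): row=0 col=0 char='g'
After 8 (w): row=0 col=5 char='c'
After 9 (w): row=0 col=10 char='s'
After 10 (b): row=0 col=5 char='c'
After 11 (j): row=1 col=5 char='i'
After 12 (j): row=2 col=5 char='n'

Answer: 2,5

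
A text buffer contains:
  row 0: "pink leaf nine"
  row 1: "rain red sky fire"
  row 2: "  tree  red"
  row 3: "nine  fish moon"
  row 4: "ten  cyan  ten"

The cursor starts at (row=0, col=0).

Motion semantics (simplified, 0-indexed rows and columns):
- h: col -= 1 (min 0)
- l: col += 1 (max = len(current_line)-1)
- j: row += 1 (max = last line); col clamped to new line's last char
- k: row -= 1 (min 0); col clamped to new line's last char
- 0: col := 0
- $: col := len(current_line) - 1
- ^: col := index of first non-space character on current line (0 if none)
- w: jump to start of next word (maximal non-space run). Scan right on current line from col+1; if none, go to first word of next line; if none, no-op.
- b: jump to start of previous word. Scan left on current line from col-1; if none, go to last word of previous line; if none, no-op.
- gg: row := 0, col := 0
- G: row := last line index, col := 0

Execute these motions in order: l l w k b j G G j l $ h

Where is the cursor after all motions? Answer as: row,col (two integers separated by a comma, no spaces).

After 1 (l): row=0 col=1 char='i'
After 2 (l): row=0 col=2 char='n'
After 3 (w): row=0 col=5 char='l'
After 4 (k): row=0 col=5 char='l'
After 5 (b): row=0 col=0 char='p'
After 6 (j): row=1 col=0 char='r'
After 7 (G): row=4 col=0 char='t'
After 8 (G): row=4 col=0 char='t'
After 9 (j): row=4 col=0 char='t'
After 10 (l): row=4 col=1 char='e'
After 11 ($): row=4 col=13 char='n'
After 12 (h): row=4 col=12 char='e'

Answer: 4,12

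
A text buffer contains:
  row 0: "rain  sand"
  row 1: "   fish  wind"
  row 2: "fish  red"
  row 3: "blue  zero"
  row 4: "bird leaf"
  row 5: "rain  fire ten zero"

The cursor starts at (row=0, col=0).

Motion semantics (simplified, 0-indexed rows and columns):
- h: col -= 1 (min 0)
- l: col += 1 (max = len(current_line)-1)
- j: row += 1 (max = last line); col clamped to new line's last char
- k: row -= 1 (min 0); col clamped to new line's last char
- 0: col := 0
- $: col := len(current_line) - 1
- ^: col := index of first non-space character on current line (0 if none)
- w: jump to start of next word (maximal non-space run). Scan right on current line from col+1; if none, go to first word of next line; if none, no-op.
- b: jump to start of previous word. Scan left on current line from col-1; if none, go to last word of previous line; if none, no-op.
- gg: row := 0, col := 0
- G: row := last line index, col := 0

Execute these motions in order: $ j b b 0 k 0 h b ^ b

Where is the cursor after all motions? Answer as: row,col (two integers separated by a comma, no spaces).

Answer: 0,0

Derivation:
After 1 ($): row=0 col=9 char='d'
After 2 (j): row=1 col=9 char='w'
After 3 (b): row=1 col=3 char='f'
After 4 (b): row=0 col=6 char='s'
After 5 (0): row=0 col=0 char='r'
After 6 (k): row=0 col=0 char='r'
After 7 (0): row=0 col=0 char='r'
After 8 (h): row=0 col=0 char='r'
After 9 (b): row=0 col=0 char='r'
After 10 (^): row=0 col=0 char='r'
After 11 (b): row=0 col=0 char='r'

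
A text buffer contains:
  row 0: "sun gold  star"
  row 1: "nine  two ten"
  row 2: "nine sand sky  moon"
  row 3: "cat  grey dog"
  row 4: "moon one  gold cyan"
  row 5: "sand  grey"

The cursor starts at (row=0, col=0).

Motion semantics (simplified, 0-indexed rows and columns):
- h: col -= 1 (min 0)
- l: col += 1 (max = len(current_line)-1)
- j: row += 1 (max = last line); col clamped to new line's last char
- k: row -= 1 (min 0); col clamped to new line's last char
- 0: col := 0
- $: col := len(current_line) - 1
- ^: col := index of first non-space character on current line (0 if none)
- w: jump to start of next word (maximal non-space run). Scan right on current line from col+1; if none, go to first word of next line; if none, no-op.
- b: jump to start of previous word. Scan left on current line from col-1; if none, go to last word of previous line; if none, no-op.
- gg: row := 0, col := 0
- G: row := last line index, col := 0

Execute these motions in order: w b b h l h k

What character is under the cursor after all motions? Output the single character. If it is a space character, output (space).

Answer: s

Derivation:
After 1 (w): row=0 col=4 char='g'
After 2 (b): row=0 col=0 char='s'
After 3 (b): row=0 col=0 char='s'
After 4 (h): row=0 col=0 char='s'
After 5 (l): row=0 col=1 char='u'
After 6 (h): row=0 col=0 char='s'
After 7 (k): row=0 col=0 char='s'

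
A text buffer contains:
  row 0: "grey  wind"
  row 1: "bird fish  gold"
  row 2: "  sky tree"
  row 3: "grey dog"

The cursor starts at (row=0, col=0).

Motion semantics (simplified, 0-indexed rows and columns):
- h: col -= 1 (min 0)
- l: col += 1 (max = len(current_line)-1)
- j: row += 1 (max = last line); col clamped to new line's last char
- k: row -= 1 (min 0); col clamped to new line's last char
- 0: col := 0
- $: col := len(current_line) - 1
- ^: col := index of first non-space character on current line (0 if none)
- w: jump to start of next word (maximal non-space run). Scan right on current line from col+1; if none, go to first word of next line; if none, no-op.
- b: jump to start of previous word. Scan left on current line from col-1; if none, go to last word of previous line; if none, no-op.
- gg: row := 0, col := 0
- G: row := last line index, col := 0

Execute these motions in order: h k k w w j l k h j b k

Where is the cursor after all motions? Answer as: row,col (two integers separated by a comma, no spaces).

Answer: 0,9

Derivation:
After 1 (h): row=0 col=0 char='g'
After 2 (k): row=0 col=0 char='g'
After 3 (k): row=0 col=0 char='g'
After 4 (w): row=0 col=6 char='w'
After 5 (w): row=1 col=0 char='b'
After 6 (j): row=2 col=0 char='_'
After 7 (l): row=2 col=1 char='_'
After 8 (k): row=1 col=1 char='i'
After 9 (h): row=1 col=0 char='b'
After 10 (j): row=2 col=0 char='_'
After 11 (b): row=1 col=11 char='g'
After 12 (k): row=0 col=9 char='d'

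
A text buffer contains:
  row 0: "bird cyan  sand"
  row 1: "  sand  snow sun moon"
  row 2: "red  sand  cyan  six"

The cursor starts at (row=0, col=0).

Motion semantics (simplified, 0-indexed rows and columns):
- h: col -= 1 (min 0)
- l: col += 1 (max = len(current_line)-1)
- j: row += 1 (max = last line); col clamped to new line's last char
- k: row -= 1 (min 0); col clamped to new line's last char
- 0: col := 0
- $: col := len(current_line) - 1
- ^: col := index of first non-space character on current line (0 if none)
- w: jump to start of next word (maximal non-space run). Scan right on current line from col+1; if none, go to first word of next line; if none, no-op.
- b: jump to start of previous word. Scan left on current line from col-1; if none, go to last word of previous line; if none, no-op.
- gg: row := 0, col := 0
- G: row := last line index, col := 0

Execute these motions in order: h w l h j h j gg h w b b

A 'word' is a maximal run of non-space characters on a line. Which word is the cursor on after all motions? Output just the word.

Answer: bird

Derivation:
After 1 (h): row=0 col=0 char='b'
After 2 (w): row=0 col=5 char='c'
After 3 (l): row=0 col=6 char='y'
After 4 (h): row=0 col=5 char='c'
After 5 (j): row=1 col=5 char='d'
After 6 (h): row=1 col=4 char='n'
After 7 (j): row=2 col=4 char='_'
After 8 (gg): row=0 col=0 char='b'
After 9 (h): row=0 col=0 char='b'
After 10 (w): row=0 col=5 char='c'
After 11 (b): row=0 col=0 char='b'
After 12 (b): row=0 col=0 char='b'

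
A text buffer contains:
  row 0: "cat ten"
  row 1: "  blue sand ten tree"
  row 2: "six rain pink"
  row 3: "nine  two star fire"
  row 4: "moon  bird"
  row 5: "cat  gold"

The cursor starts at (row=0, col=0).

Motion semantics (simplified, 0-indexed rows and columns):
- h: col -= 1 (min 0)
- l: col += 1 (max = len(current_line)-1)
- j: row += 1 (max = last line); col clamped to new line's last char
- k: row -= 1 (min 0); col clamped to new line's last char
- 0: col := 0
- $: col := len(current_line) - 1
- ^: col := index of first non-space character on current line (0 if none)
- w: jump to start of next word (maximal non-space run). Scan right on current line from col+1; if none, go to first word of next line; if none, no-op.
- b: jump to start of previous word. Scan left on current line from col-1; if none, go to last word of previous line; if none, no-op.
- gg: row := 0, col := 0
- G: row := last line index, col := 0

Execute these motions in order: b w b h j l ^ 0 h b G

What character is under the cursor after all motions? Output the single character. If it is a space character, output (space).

After 1 (b): row=0 col=0 char='c'
After 2 (w): row=0 col=4 char='t'
After 3 (b): row=0 col=0 char='c'
After 4 (h): row=0 col=0 char='c'
After 5 (j): row=1 col=0 char='_'
After 6 (l): row=1 col=1 char='_'
After 7 (^): row=1 col=2 char='b'
After 8 (0): row=1 col=0 char='_'
After 9 (h): row=1 col=0 char='_'
After 10 (b): row=0 col=4 char='t'
After 11 (G): row=5 col=0 char='c'

Answer: c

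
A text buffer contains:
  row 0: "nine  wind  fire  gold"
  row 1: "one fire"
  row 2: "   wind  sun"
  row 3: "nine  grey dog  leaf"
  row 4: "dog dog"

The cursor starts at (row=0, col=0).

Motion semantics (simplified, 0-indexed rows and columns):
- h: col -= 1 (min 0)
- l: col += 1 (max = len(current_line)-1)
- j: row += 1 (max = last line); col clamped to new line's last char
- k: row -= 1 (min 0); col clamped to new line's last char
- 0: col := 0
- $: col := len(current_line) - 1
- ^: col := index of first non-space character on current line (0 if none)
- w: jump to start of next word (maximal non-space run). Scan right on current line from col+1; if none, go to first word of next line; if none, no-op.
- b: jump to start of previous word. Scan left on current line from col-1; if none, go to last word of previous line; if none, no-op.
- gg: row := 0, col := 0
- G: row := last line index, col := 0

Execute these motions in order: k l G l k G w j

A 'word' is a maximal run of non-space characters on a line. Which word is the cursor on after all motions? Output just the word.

Answer: dog

Derivation:
After 1 (k): row=0 col=0 char='n'
After 2 (l): row=0 col=1 char='i'
After 3 (G): row=4 col=0 char='d'
After 4 (l): row=4 col=1 char='o'
After 5 (k): row=3 col=1 char='i'
After 6 (G): row=4 col=0 char='d'
After 7 (w): row=4 col=4 char='d'
After 8 (j): row=4 col=4 char='d'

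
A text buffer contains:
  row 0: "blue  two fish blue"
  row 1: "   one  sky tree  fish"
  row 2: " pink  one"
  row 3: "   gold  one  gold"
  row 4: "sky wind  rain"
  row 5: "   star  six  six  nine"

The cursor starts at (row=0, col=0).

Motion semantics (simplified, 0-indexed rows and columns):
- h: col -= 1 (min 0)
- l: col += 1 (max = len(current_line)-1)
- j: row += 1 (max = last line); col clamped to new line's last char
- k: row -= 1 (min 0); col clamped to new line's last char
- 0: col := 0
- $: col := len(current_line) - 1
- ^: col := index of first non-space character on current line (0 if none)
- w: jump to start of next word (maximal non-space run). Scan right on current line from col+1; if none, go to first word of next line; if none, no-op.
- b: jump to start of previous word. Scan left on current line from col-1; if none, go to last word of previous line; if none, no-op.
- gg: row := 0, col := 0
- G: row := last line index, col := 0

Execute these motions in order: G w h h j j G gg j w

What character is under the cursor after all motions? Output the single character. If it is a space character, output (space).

Answer: o

Derivation:
After 1 (G): row=5 col=0 char='_'
After 2 (w): row=5 col=3 char='s'
After 3 (h): row=5 col=2 char='_'
After 4 (h): row=5 col=1 char='_'
After 5 (j): row=5 col=1 char='_'
After 6 (j): row=5 col=1 char='_'
After 7 (G): row=5 col=0 char='_'
After 8 (gg): row=0 col=0 char='b'
After 9 (j): row=1 col=0 char='_'
After 10 (w): row=1 col=3 char='o'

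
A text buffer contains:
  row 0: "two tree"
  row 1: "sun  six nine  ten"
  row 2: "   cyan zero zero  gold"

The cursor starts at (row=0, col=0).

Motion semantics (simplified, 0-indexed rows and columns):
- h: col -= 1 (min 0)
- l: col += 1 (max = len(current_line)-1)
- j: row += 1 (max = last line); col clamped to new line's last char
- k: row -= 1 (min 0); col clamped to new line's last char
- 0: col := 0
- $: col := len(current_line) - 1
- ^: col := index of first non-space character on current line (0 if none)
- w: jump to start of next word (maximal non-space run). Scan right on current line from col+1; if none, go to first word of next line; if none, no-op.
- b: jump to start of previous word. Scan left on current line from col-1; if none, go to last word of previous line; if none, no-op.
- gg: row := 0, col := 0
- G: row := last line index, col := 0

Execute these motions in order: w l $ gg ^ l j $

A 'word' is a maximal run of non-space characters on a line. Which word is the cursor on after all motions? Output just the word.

Answer: ten

Derivation:
After 1 (w): row=0 col=4 char='t'
After 2 (l): row=0 col=5 char='r'
After 3 ($): row=0 col=7 char='e'
After 4 (gg): row=0 col=0 char='t'
After 5 (^): row=0 col=0 char='t'
After 6 (l): row=0 col=1 char='w'
After 7 (j): row=1 col=1 char='u'
After 8 ($): row=1 col=17 char='n'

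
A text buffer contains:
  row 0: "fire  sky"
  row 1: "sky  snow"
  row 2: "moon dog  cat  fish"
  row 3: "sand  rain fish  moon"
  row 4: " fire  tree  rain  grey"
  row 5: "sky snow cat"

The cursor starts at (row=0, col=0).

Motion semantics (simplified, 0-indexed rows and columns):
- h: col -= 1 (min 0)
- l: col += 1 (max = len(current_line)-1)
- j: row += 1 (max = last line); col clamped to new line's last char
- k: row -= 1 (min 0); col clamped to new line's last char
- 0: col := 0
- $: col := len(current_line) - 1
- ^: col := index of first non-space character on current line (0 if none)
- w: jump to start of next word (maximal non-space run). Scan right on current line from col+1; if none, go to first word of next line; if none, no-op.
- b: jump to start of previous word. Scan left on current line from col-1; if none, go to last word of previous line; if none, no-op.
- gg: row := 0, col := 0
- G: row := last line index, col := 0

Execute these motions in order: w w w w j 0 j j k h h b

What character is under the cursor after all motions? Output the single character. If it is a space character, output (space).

After 1 (w): row=0 col=6 char='s'
After 2 (w): row=1 col=0 char='s'
After 3 (w): row=1 col=5 char='s'
After 4 (w): row=2 col=0 char='m'
After 5 (j): row=3 col=0 char='s'
After 6 (0): row=3 col=0 char='s'
After 7 (j): row=4 col=0 char='_'
After 8 (j): row=5 col=0 char='s'
After 9 (k): row=4 col=0 char='_'
After 10 (h): row=4 col=0 char='_'
After 11 (h): row=4 col=0 char='_'
After 12 (b): row=3 col=17 char='m'

Answer: m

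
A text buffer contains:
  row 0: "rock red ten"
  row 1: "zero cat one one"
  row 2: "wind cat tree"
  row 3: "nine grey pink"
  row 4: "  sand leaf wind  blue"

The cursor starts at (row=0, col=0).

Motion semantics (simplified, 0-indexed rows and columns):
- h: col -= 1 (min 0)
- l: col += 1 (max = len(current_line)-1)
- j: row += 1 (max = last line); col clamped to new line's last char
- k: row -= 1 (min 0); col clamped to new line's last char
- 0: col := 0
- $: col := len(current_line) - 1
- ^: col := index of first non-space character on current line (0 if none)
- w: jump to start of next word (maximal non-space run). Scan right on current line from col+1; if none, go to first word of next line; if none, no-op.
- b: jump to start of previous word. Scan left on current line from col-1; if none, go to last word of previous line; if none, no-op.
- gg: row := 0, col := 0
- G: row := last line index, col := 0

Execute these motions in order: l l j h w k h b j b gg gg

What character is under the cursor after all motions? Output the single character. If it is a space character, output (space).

Answer: r

Derivation:
After 1 (l): row=0 col=1 char='o'
After 2 (l): row=0 col=2 char='c'
After 3 (j): row=1 col=2 char='r'
After 4 (h): row=1 col=1 char='e'
After 5 (w): row=1 col=5 char='c'
After 6 (k): row=0 col=5 char='r'
After 7 (h): row=0 col=4 char='_'
After 8 (b): row=0 col=0 char='r'
After 9 (j): row=1 col=0 char='z'
After 10 (b): row=0 col=9 char='t'
After 11 (gg): row=0 col=0 char='r'
After 12 (gg): row=0 col=0 char='r'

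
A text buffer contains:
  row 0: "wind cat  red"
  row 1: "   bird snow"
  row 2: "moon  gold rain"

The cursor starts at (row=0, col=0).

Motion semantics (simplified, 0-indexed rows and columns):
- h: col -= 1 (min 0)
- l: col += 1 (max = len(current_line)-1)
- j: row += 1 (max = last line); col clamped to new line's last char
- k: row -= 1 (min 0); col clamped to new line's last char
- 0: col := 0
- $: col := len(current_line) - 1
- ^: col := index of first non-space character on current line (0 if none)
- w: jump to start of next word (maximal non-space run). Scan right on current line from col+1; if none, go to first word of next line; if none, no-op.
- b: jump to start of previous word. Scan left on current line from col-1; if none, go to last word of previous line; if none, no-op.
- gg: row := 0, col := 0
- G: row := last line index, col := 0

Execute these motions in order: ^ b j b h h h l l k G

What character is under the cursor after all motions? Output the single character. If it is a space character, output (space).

Answer: m

Derivation:
After 1 (^): row=0 col=0 char='w'
After 2 (b): row=0 col=0 char='w'
After 3 (j): row=1 col=0 char='_'
After 4 (b): row=0 col=10 char='r'
After 5 (h): row=0 col=9 char='_'
After 6 (h): row=0 col=8 char='_'
After 7 (h): row=0 col=7 char='t'
After 8 (l): row=0 col=8 char='_'
After 9 (l): row=0 col=9 char='_'
After 10 (k): row=0 col=9 char='_'
After 11 (G): row=2 col=0 char='m'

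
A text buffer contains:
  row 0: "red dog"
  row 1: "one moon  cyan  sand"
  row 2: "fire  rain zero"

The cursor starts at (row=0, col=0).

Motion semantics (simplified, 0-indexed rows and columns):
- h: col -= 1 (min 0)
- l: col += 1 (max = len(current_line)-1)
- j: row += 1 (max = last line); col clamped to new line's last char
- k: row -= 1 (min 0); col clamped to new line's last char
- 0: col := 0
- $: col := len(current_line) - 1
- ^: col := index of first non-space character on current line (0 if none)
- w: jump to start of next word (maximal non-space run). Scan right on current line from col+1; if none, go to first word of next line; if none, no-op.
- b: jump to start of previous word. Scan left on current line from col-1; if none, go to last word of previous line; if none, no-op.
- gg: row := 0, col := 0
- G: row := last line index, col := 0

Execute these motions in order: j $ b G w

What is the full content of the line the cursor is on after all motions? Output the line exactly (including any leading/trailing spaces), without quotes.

Answer: fire  rain zero

Derivation:
After 1 (j): row=1 col=0 char='o'
After 2 ($): row=1 col=19 char='d'
After 3 (b): row=1 col=16 char='s'
After 4 (G): row=2 col=0 char='f'
After 5 (w): row=2 col=6 char='r'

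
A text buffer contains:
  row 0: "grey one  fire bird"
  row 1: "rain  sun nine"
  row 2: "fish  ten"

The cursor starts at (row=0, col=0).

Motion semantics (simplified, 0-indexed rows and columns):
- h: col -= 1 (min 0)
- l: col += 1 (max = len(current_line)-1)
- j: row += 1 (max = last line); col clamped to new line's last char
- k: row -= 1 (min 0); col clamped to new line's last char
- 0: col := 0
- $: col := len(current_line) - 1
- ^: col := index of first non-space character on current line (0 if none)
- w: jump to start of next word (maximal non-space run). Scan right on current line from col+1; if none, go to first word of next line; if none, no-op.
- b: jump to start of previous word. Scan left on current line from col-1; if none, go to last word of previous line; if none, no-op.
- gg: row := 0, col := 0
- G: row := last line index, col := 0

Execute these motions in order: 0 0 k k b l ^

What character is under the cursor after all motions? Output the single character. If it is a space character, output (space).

After 1 (0): row=0 col=0 char='g'
After 2 (0): row=0 col=0 char='g'
After 3 (k): row=0 col=0 char='g'
After 4 (k): row=0 col=0 char='g'
After 5 (b): row=0 col=0 char='g'
After 6 (l): row=0 col=1 char='r'
After 7 (^): row=0 col=0 char='g'

Answer: g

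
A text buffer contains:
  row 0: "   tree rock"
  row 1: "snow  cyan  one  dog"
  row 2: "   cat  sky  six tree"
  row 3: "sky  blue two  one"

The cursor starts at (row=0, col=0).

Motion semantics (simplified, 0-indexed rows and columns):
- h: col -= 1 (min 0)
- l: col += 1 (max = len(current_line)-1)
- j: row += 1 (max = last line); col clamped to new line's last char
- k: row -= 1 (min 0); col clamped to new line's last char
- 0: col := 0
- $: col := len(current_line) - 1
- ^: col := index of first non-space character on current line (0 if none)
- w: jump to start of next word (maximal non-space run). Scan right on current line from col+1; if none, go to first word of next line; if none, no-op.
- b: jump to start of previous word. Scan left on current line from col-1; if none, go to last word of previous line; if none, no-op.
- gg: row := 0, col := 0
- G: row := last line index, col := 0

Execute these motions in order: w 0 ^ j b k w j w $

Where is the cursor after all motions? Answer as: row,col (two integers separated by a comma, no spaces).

Answer: 1,19

Derivation:
After 1 (w): row=0 col=3 char='t'
After 2 (0): row=0 col=0 char='_'
After 3 (^): row=0 col=3 char='t'
After 4 (j): row=1 col=3 char='w'
After 5 (b): row=1 col=0 char='s'
After 6 (k): row=0 col=0 char='_'
After 7 (w): row=0 col=3 char='t'
After 8 (j): row=1 col=3 char='w'
After 9 (w): row=1 col=6 char='c'
After 10 ($): row=1 col=19 char='g'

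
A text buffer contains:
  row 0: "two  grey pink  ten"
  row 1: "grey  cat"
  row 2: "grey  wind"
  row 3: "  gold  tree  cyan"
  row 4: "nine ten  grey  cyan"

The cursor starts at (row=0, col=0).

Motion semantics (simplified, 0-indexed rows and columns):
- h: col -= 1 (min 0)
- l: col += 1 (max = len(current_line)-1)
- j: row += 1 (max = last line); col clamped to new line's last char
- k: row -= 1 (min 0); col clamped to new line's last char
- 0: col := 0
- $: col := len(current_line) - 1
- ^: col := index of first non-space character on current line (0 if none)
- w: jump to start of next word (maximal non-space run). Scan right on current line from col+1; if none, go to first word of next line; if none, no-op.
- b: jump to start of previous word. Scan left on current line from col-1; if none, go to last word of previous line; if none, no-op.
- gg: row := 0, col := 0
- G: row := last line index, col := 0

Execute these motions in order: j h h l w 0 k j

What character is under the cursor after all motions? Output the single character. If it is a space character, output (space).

After 1 (j): row=1 col=0 char='g'
After 2 (h): row=1 col=0 char='g'
After 3 (h): row=1 col=0 char='g'
After 4 (l): row=1 col=1 char='r'
After 5 (w): row=1 col=6 char='c'
After 6 (0): row=1 col=0 char='g'
After 7 (k): row=0 col=0 char='t'
After 8 (j): row=1 col=0 char='g'

Answer: g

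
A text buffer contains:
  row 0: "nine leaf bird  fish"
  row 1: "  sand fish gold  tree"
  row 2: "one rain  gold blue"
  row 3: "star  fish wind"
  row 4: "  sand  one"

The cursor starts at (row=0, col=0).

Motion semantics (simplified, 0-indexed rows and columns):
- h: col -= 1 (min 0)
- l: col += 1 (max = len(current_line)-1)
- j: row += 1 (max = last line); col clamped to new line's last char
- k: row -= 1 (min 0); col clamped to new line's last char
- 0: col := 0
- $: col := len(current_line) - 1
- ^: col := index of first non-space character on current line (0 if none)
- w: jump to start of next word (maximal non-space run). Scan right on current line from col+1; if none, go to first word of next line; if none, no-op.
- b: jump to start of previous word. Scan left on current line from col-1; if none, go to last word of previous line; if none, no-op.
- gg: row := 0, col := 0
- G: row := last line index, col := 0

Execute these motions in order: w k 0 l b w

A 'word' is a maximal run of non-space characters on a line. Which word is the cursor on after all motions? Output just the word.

After 1 (w): row=0 col=5 char='l'
After 2 (k): row=0 col=5 char='l'
After 3 (0): row=0 col=0 char='n'
After 4 (l): row=0 col=1 char='i'
After 5 (b): row=0 col=0 char='n'
After 6 (w): row=0 col=5 char='l'

Answer: leaf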